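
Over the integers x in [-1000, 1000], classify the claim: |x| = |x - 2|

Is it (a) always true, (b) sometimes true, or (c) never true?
Holds at x = 1: LHS = |1| = 1, RHS = |1 - 2| = |-1| = 1; 1 = 1 — holds
Fails at x = 0: LHS = |0| = 0, RHS = |0 - 2| = |-2| = 2; 0 = 2 — FAILS
It is satisfied by some integers in the range but not all.

Answer: Sometimes true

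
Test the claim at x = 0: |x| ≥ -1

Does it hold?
x = 0: LHS = |0| = 0; 0 ≥ -1 — holds

The relation is satisfied at x = 0.

Answer: Yes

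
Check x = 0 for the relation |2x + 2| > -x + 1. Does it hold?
x = 0: LHS = |2·0 + 2| = |2| = 2, RHS = -0 + 1 = 1; 2 > 1 — holds

The relation is satisfied at x = 0.

Answer: Yes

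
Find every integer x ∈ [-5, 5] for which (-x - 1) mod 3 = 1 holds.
Holds for: {-5, -2, 1, 4}
Fails for: {-4, -3, -1, 0, 2, 3, 5}

Answer: {-5, -2, 1, 4}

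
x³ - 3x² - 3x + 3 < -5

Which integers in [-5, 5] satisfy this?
Holds for: {-5, -4, -3, -2, 2, 3}
Fails for: {-1, 0, 1, 4, 5}

Answer: {-5, -4, -3, -2, 2, 3}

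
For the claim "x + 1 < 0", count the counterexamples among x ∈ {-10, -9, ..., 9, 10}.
Counterexamples in [-10, 10]: {-1, 0, 1, 2, 3, 4, 5, 6, 7, 8, 9, 10}.

Counting them gives 12 values.

Answer: 12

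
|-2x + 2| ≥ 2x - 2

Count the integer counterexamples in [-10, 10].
Over all integers in [-10, 10], LHS − RHS is smallest at x = 1, where it equals 0:
x = 1: LHS = |-2·1 + 2| = |0| = 0, RHS = 2·1 - 2 = 0; 0 ≥ 0 — holds
At the ends of the range:
x = -10: LHS = |-2·(-10) + 2| = |22| = 22, RHS = 2·(-10) - 2 = -22; 22 ≥ -22 — holds
x = 10: LHS = |-2·10 + 2| = |-18| = 18, RHS = 2·10 - 2 = 18; 18 ≥ 18 — holds
Hence LHS − RHS is never negative, i.e. LHS ≥ RHS throughout, so the relation holds for every integer in [-10, 10].

No counterexample appears in that range.

Answer: 0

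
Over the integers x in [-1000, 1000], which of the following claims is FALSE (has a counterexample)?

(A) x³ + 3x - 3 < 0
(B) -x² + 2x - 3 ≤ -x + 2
(A) x = 1: LHS = 1³ + 3·1 - 3 = 1; 1 < 0 — FAILS

(B) Over all integers in [-1000, 1000], LHS − RHS is largest at x = 1, where it equals -3:
x = 1: LHS = -1² + 2·1 - 3 = -2, RHS = -1 + 2 = 1; -2 ≤ 1 — holds
At the ends of the range:
x = -1000: LHS = -(-1000)² + 2·(-1000) - 3 = -1002003, RHS = -(-1000) + 2 = 1002; -1002003 ≤ 1002 — holds
x = 1000: LHS = -1000² + 2·1000 - 3 = -998003, RHS = -1000 + 2 = -998; -998003 ≤ -998 — holds
Hence LHS − RHS is never positive, i.e. LHS ≤ RHS throughout, so the relation holds for every integer in [-1000, 1000].

Only (A) has a counterexample.

Answer: A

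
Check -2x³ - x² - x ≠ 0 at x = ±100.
x = 100: LHS = -2·100³ - 100² - 100 = -2010100; -2010100 ≠ 0 — holds
x = -100: LHS = -2·(-100)³ - (-100)² - (-100) = 1990100; 1990100 ≠ 0 — holds

Answer: Yes, holds for both x = 100 and x = -100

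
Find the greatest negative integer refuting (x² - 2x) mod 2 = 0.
Testing negative integers from -1 downward:
x = -1: LHS = ((-1)² - 2·(-1)) mod 2 = 3 mod 2 = 1; 1 = 0 — FAILS  ← closest negative counterexample to 0

Answer: x = -1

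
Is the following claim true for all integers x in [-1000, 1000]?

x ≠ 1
The claim fails at x = 1:
x = 1: 1 ≠ 1 — FAILS

Because a single integer refutes it, the statement is false.

Answer: False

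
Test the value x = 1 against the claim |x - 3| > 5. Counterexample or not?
Substitute x = 1 into the relation:
x = 1: LHS = |1 - 3| = |-2| = 2; 2 > 5 — FAILS

Since the claim fails at x = 1, this value is a counterexample.

Answer: Yes, x = 1 is a counterexample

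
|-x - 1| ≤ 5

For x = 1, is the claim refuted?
Substitute x = 1 into the relation:
x = 1: LHS = |-1 - 1| = |-2| = 2; 2 ≤ 5 — holds

The claim holds here, so x = 1 is not a counterexample. (A counterexample exists elsewhere, e.g. x = 5.)

Answer: No, x = 1 is not a counterexample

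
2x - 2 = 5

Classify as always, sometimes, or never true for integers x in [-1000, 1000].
Track d = LHS − RHS over the integers in [-1000, 1000]. Equality would need d = 0, but d changes sign only between consecutive integers, jumping over 0:
x = 3: LHS = 2·3 - 2 = 4; 4 = 5 — FAILS  (d = -1)
x = 4: LHS = 2·4 - 2 = 6; 6 = 5 — FAILS  (d = 1)
Away from these crossings d keeps a constant sign, and checking every integer in [-1000, 1000] confirms d ≠ 0 throughout. Hence the two sides are never equal, so the claimed relation (=) fails for every integer in [-1000, 1000].

No integer in the range satisfies it.

Answer: Never true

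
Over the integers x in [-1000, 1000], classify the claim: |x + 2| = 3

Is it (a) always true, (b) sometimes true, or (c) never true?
Holds at x = 1: LHS = |1 + 2| = |3| = 3; 3 = 3 — holds
Fails at x = 0: LHS = |0 + 2| = |2| = 2; 2 = 3 — FAILS
It is satisfied by some integers in the range but not all.

Answer: Sometimes true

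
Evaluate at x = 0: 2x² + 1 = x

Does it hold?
x = 0: LHS = 2·0² + 1 = 1; 1 = 0 — FAILS

The relation fails at x = 0, so x = 0 is a counterexample.

Answer: No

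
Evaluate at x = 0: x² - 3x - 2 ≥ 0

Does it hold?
x = 0: LHS = 0² - 3·0 - 2 = -2; -2 ≥ 0 — FAILS

The relation fails at x = 0, so x = 0 is a counterexample.

Answer: No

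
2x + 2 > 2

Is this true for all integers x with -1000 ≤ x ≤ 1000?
The claim fails at x = 0:
x = 0: LHS = 2·0 + 2 = 2; 2 > 2 — FAILS

Because a single integer refutes it, the statement is false.

Answer: False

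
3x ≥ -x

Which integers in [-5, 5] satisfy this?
Holds for: {0, 1, 2, 3, 4, 5}
Fails for: {-5, -4, -3, -2, -1}

Answer: {0, 1, 2, 3, 4, 5}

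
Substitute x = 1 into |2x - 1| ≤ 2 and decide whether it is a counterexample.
Substitute x = 1 into the relation:
x = 1: LHS = |2·1 - 1| = |1| = 1; 1 ≤ 2 — holds

The claim holds here, so x = 1 is not a counterexample. (A counterexample exists elsewhere, e.g. x = -1.)

Answer: No, x = 1 is not a counterexample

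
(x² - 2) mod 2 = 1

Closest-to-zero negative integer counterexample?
Testing negative integers from -1 downward:
x = -1: LHS = ((-1)² - 2) mod 2 = (-1) mod 2 = 1; 1 = 1 — holds
x = -2: LHS = ((-2)² - 2) mod 2 = 2 mod 2 = 0; 0 = 1 — FAILS  ← closest negative counterexample to 0

Answer: x = -2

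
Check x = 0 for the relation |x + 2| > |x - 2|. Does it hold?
x = 0: LHS = |0 + 2| = |2| = 2, RHS = |0 - 2| = |-2| = 2; 2 > 2 — FAILS

The relation fails at x = 0, so x = 0 is a counterexample.

Answer: No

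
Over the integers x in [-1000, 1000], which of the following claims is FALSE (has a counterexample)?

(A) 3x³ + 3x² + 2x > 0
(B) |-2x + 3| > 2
(A) x = 0: LHS = 3·0³ + 3·0² + 2·0 = 0; 0 > 0 — FAILS
(B) x = 1: LHS = |-2·1 + 3| = |1| = 1; 1 > 2 — FAILS

Answer: Both A and B are false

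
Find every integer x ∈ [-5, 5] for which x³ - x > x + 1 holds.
Holds for: {2, 3, 4, 5}
Fails for: {-5, -4, -3, -2, -1, 0, 1}

Answer: {2, 3, 4, 5}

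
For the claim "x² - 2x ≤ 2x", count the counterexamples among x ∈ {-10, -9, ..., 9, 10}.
Counterexamples in [-10, 10]: {-10, -9, -8, -7, -6, -5, -4, -3, -2, -1, 5, 6, 7, 8, 9, 10}.

Counting them gives 16 values.

Answer: 16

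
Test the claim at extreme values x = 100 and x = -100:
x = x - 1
x = 100: RHS = 100 - 1 = 99; 100 = 99 — FAILS
x = -100: RHS = (-100) - 1 = -101; -100 = -101 — FAILS

Answer: No, fails for both x = 100 and x = -100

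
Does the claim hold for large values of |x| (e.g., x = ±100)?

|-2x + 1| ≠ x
x = 100: LHS = |-2·100 + 1| = |-199| = 199; 199 ≠ 100 — holds
x = -100: LHS = |-2·(-100) + 1| = |201| = 201; 201 ≠ -100 — holds

Answer: Yes, holds for both x = 100 and x = -100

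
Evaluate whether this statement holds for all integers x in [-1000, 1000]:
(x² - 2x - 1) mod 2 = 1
The claim fails at x = 1:
x = 1: LHS = (1² - 2·1 - 1) mod 2 = (-2) mod 2 = 0; 0 = 1 — FAILS

Because a single integer refutes it, the statement is false.

Answer: False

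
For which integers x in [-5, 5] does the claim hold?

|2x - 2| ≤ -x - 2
Over all integers in [-5, 5], LHS − RHS is smallest at x = 1, where it equals 3:
x = 1: LHS = |2·1 - 2| = |0| = 0, RHS = -1 - 2 = -3; 0 ≤ -3 — FAILS
At the ends of the range:
x = -5: LHS = |2·(-5) - 2| = |-12| = 12, RHS = -(-5) - 2 = 3; 12 ≤ 3 — FAILS
x = 5: LHS = |2·5 - 2| = |8| = 8, RHS = -5 - 2 = -7; 8 ≤ -7 — FAILS
Hence LHS − RHS is never zero or negative, i.e. LHS > RHS throughout, so the claimed relation (≤) fails for every integer in [-5, 5].

Answer: None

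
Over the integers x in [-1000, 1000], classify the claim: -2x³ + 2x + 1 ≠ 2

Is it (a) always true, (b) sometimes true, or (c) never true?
Track d = LHS − RHS over the integers in [-1000, 1000]. Equality would need d = 0, but d changes sign only between consecutive integers, jumping over 0:
x = -2: LHS = -2·(-2)³ + 2·(-2) + 1 = 13; 13 ≠ 2 — holds  (d = 11)
x = -1: LHS = -2·(-1)³ + 2·(-1) + 1 = 1; 1 ≠ 2 — holds  (d = -1)
Away from these crossings d keeps a constant sign, and checking every integer in [-1000, 1000] confirms d ≠ 0 throughout. Hence the two sides are never equal, so the relation holds for every integer in [-1000, 1000].

No counterexample exists.

Answer: Always true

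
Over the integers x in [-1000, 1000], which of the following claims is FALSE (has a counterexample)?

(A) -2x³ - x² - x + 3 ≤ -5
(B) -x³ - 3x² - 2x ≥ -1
(A) x = 0: LHS = -2·0³ - 0² - 0 + 3 = 3; 3 ≤ -5 — FAILS
(B) x = 1: LHS = -1³ - 3·1² - 2·1 = -6; -6 ≥ -1 — FAILS

Answer: Both A and B are false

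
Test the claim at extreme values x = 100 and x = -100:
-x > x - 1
x = 100: RHS = 100 - 1 = 99; -100 > 99 — FAILS
x = -100: LHS = -(-100) = 100, RHS = (-100) - 1 = -101; 100 > -101 — holds

Answer: Partially: fails for x = 100, holds for x = -100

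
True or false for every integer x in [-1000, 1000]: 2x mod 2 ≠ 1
For a polynomial with integer coefficients, its value mod 2 depends only on x mod 2, so it suffices to check one representative of each residue class, x = 0, 1:
x = 0: LHS = (2·0) mod 2 = 0 mod 2 = 0; 0 ≠ 1 — holds
x = 1: LHS = (2·1) mod 2 = 2 mod 2 = 0; 0 ≠ 1 — holds
The relation holds in every residue class, so the relation holds for every integer in [-1000, 1000].

No counterexample exists.

Answer: True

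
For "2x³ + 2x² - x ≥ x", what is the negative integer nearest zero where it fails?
Testing negative integers from -1 downward:
x = -1: LHS = 2·(-1)³ + 2·(-1)² - (-1) = 1; 1 ≥ -1 — holds
x = -2: LHS = 2·(-2)³ + 2·(-2)² - (-2) = -6; -6 ≥ -2 — FAILS  ← closest negative counterexample to 0

Answer: x = -2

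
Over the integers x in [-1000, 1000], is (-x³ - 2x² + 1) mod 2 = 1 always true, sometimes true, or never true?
Holds at x = 0: LHS = (-0³ - 2·0² + 1) mod 2 = 1 mod 2 = 1; 1 = 1 — holds
Fails at x = 1: LHS = (-1³ - 2·1² + 1) mod 2 = (-2) mod 2 = 0; 0 = 1 — FAILS
It is satisfied by some integers in the range but not all.

Answer: Sometimes true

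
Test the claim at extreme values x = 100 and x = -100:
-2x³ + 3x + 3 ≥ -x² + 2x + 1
x = 100: LHS = -2·100³ + 3·100 + 3 = -1999697, RHS = -100² + 2·100 + 1 = -9799; -1999697 ≥ -9799 — FAILS
x = -100: LHS = -2·(-100)³ + 3·(-100) + 3 = 1999703, RHS = -(-100)² + 2·(-100) + 1 = -10199; 1999703 ≥ -10199 — holds

Answer: Partially: fails for x = 100, holds for x = -100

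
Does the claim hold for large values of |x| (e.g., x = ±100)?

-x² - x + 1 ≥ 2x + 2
x = 100: LHS = -100² - 100 + 1 = -10099, RHS = 2·100 + 2 = 202; -10099 ≥ 202 — FAILS
x = -100: LHS = -(-100)² - (-100) + 1 = -9899, RHS = 2·(-100) + 2 = -198; -9899 ≥ -198 — FAILS

Answer: No, fails for both x = 100 and x = -100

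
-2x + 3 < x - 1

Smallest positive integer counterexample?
Testing positive integers:
x = 1: LHS = -2·1 + 3 = 1, RHS = 1 - 1 = 0; 1 < 0 — FAILS  ← smallest positive counterexample

Answer: x = 1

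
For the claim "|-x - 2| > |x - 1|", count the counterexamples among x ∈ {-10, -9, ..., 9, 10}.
Counterexamples in [-10, 10]: {-10, -9, -8, -7, -6, -5, -4, -3, -2, -1}.

Counting them gives 10 values.

Answer: 10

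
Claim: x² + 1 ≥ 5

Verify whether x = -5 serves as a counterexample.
Substitute x = -5 into the relation:
x = -5: LHS = (-5)² + 1 = 26; 26 ≥ 5 — holds

The claim holds here, so x = -5 is not a counterexample. (A counterexample exists elsewhere, e.g. x = 0.)

Answer: No, x = -5 is not a counterexample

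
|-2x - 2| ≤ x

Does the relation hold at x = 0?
x = 0: LHS = |-2·0 - 2| = |-2| = 2; 2 ≤ 0 — FAILS

The relation fails at x = 0, so x = 0 is a counterexample.

Answer: No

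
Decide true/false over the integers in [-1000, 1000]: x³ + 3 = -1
The claim fails at x = 0:
x = 0: LHS = 0³ + 3 = 3; 3 = -1 — FAILS

Because a single integer refutes it, the statement is false.

Answer: False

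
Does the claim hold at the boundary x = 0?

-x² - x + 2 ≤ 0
x = 0: LHS = -0² - 0 + 2 = 2; 2 ≤ 0 — FAILS

The relation fails at x = 0, so x = 0 is a counterexample.

Answer: No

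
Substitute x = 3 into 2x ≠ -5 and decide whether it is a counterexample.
Substitute x = 3 into the relation:
x = 3: LHS = 2·3 = 6; 6 ≠ -5 — holds

The relation holds at x = 3, so it is not a counterexample.

Answer: No, x = 3 is not a counterexample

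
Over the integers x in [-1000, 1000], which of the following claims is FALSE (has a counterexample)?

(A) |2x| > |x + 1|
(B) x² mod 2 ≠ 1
(A) x = 0: LHS = |2·0| = |0| = 0, RHS = |0 + 1| = |1| = 1; 0 > 1 — FAILS
(B) x = 1: LHS = (1²) mod 2 = 1 mod 2 = 1; 1 ≠ 1 — FAILS

Answer: Both A and B are false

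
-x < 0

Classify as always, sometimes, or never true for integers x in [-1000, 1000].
Holds at x = 1: -1 < 0 — holds
Fails at x = 0: LHS = -0 = 0; 0 < 0 — FAILS
It is satisfied by some integers in the range but not all.

Answer: Sometimes true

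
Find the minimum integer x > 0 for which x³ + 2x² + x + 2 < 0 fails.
Testing positive integers:
x = 1: LHS = 1³ + 2·1² + 1 + 2 = 6; 6 < 0 — FAILS  ← smallest positive counterexample

Answer: x = 1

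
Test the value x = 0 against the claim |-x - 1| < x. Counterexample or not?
Substitute x = 0 into the relation:
x = 0: LHS = |-0 - 1| = |-1| = 1; 1 < 0 — FAILS

Since the claim fails at x = 0, this value is a counterexample.

Answer: Yes, x = 0 is a counterexample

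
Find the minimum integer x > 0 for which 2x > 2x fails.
Testing positive integers:
x = 1: LHS = 2·1 = 2, RHS = 2·1 = 2; 2 > 2 — FAILS  ← smallest positive counterexample

Answer: x = 1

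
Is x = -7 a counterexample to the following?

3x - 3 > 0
Substitute x = -7 into the relation:
x = -7: LHS = 3·(-7) - 3 = -24; -24 > 0 — FAILS

Since the claim fails at x = -7, this value is a counterexample.

Answer: Yes, x = -7 is a counterexample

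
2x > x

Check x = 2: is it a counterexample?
Substitute x = 2 into the relation:
x = 2: LHS = 2·2 = 4; 4 > 2 — holds

The claim holds here, so x = 2 is not a counterexample. (A counterexample exists elsewhere, e.g. x = 0.)

Answer: No, x = 2 is not a counterexample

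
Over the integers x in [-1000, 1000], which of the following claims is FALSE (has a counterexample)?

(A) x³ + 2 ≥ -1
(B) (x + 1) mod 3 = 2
(A) x = -2: LHS = (-2)³ + 2 = -6; -6 ≥ -1 — FAILS
(B) x = 0: LHS = (0 + 1) mod 3 = 1 mod 3 = 1; 1 = 2 — FAILS

Answer: Both A and B are false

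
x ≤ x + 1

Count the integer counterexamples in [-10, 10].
Over all integers in [-10, 10], LHS − RHS is largest at x = 0, where it equals -1:
x = 0: RHS = 0 + 1 = 1; 0 ≤ 1 — holds
At the ends of the range:
x = -10: RHS = (-10) + 1 = -9; -10 ≤ -9 — holds
x = 10: RHS = 10 + 1 = 11; 10 ≤ 11 — holds
Hence LHS − RHS is never positive, i.e. LHS ≤ RHS throughout, so the relation holds for every integer in [-10, 10].

No counterexample appears in that range.

Answer: 0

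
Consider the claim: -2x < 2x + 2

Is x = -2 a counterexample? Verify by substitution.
Substitute x = -2 into the relation:
x = -2: LHS = -2·(-2) = 4, RHS = 2·(-2) + 2 = -2; 4 < -2 — FAILS

Since the claim fails at x = -2, this value is a counterexample.

Answer: Yes, x = -2 is a counterexample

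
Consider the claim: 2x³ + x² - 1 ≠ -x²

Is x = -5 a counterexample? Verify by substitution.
Substitute x = -5 into the relation:
x = -5: LHS = 2·(-5)³ + (-5)² - 1 = -226, RHS = -(-5)² = -25; -226 ≠ -25 — holds

The relation holds at x = -5, so it is not a counterexample.

Answer: No, x = -5 is not a counterexample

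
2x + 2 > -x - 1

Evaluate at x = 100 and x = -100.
x = 100: LHS = 2·100 + 2 = 202, RHS = -100 - 1 = -101; 202 > -101 — holds
x = -100: LHS = 2·(-100) + 2 = -198, RHS = -(-100) - 1 = 99; -198 > 99 — FAILS

Answer: Partially: holds for x = 100, fails for x = -100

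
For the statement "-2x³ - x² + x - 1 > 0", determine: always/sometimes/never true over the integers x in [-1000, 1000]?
Holds at x = -2: LHS = -2·(-2)³ - (-2)² + (-2) - 1 = 9; 9 > 0 — holds
Fails at x = 0: LHS = -2·0³ - 0² + 0 - 1 = -1; -1 > 0 — FAILS
It is satisfied by some integers in the range but not all.

Answer: Sometimes true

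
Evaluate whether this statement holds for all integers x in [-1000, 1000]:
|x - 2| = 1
The claim fails at x = 0:
x = 0: LHS = |0 - 2| = |-2| = 2; 2 = 1 — FAILS

Because a single integer refutes it, the statement is false.

Answer: False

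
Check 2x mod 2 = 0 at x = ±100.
x = 100: LHS = (2·100) mod 2 = 200 mod 2 = 0; 0 = 0 — holds
x = -100: LHS = (2·(-100)) mod 2 = (-200) mod 2 = 0; 0 = 0 — holds

Answer: Yes, holds for both x = 100 and x = -100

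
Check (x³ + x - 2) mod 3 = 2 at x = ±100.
x = 100: LHS = (100³ + 100 - 2) mod 3 = 1000098 mod 3 = 0; 0 = 2 — FAILS
x = -100: LHS = ((-100)³ + (-100) - 2) mod 3 = (-1000102) mod 3 = 2; 2 = 2 — holds

Answer: Partially: fails for x = 100, holds for x = -100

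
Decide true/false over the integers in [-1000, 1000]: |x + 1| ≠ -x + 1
The claim fails at x = 0:
x = 0: LHS = |0 + 1| = |1| = 1, RHS = -0 + 1 = 1; 1 ≠ 1 — FAILS

Because a single integer refutes it, the statement is false.

Answer: False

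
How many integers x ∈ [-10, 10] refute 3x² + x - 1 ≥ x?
Counterexamples in [-10, 10]: {0}.

Counting them gives 1 values.

Answer: 1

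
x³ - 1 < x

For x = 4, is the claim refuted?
Substitute x = 4 into the relation:
x = 4: LHS = 4³ - 1 = 63; 63 < 4 — FAILS

Since the claim fails at x = 4, this value is a counterexample.

Answer: Yes, x = 4 is a counterexample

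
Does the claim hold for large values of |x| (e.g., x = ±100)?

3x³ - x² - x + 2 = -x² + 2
x = 100: LHS = 3·100³ - 100² - 100 + 2 = 2989902, RHS = -100² + 2 = -9998; 2989902 = -9998 — FAILS
x = -100: LHS = 3·(-100)³ - (-100)² - (-100) + 2 = -3009898, RHS = -(-100)² + 2 = -9998; -3009898 = -9998 — FAILS

Answer: No, fails for both x = 100 and x = -100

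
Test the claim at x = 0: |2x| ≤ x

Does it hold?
x = 0: LHS = |2·0| = |0| = 0; 0 ≤ 0 — holds

The relation is satisfied at x = 0.

Answer: Yes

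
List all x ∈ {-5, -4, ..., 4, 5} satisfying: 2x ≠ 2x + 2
Over all integers in [-5, 5], LHS − RHS is always negative; it is closest to 0 at x = 0, where it equals -2:
x = 0: LHS = 2·0 = 0, RHS = 2·0 + 2 = 2; 0 ≠ 2 — holds
At the ends of the range:
x = -5: LHS = 2·(-5) = -10, RHS = 2·(-5) + 2 = -8; -10 ≠ -8 — holds
x = 5: LHS = 2·5 = 10, RHS = 2·5 + 2 = 12; 10 ≠ 12 — holds
Hence LHS − RHS is never 0, i.e. the two sides are never equal, so the relation holds for every integer in [-5, 5].

Answer: All integers in [-5, 5]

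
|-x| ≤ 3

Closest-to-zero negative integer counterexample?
Testing negative integers from -1 downward:
x = -1: LHS = |-(-1)| = |1| = 1; 1 ≤ 3 — holds
x = -2: LHS = |-(-2)| = |2| = 2; 2 ≤ 3 — holds
x = -3: LHS = |-(-3)| = |3| = 3; 3 ≤ 3 — holds
x = -4: LHS = |-(-4)| = |4| = 4; 4 ≤ 3 — FAILS  ← closest negative counterexample to 0

Answer: x = -4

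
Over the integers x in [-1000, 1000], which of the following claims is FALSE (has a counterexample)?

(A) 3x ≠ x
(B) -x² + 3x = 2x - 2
(A) x = 0: LHS = 3·0 = 0; 0 ≠ 0 — FAILS
(B) x = 0: LHS = -0² + 3·0 = 0, RHS = 2·0 - 2 = -2; 0 = -2 — FAILS

Answer: Both A and B are false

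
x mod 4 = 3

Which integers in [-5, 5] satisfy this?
Holds for: {-5, -1, 3}
Fails for: {-4, -3, -2, 0, 1, 2, 4, 5}

Answer: {-5, -1, 3}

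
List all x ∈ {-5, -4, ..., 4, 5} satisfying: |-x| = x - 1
Over all integers in [-5, 5], LHS − RHS is always positive; it is smallest at x = 0, where it equals 1:
x = 0: LHS = |-0| = |0| = 0, RHS = 0 - 1 = -1; 0 = -1 — FAILS
At the ends of the range:
x = -5: LHS = |-(-5)| = |5| = 5, RHS = (-5) - 1 = -6; 5 = -6 — FAILS
x = 5: LHS = |-5| = 5, RHS = 5 - 1 = 4; 5 = 4 — FAILS
Hence LHS − RHS is never 0, i.e. the two sides are never equal, so the claimed relation (=) fails for every integer in [-5, 5].

Answer: None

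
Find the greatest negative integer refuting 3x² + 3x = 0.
Testing negative integers from -1 downward:
x = -1: LHS = 3·(-1)² + 3·(-1) = 0; 0 = 0 — holds
x = -2: LHS = 3·(-2)² + 3·(-2) = 6; 6 = 0 — FAILS  ← closest negative counterexample to 0

Answer: x = -2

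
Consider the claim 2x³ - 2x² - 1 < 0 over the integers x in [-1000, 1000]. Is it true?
The claim fails at x = 2:
x = 2: LHS = 2·2³ - 2·2² - 1 = 7; 7 < 0 — FAILS

Because a single integer refutes it, the statement is false.

Answer: False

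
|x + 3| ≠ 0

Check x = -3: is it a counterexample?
Substitute x = -3 into the relation:
x = -3: LHS = |(-3) + 3| = |0| = 0; 0 ≠ 0 — FAILS

Since the claim fails at x = -3, this value is a counterexample.

Answer: Yes, x = -3 is a counterexample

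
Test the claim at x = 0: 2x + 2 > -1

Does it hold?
x = 0: LHS = 2·0 + 2 = 2; 2 > -1 — holds

The relation is satisfied at x = 0.

Answer: Yes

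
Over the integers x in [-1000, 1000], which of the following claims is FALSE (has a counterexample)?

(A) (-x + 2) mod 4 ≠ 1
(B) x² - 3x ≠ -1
(A) x = 1: LHS = (-1 + 2) mod 4 = 1 mod 4 = 1; 1 ≠ 1 — FAILS

(B) Track d = LHS − RHS over the integers in [-1000, 1000]. Equality would need d = 0, but d changes sign only between consecutive integers, jumping over 0:
x = 0: LHS = 0² - 3·0 = 0; 0 ≠ -1 — holds  (d = 1)
x = 1: LHS = 1² - 3·1 = -2; -2 ≠ -1 — holds  (d = -1)
x = 2: LHS = 2² - 3·2 = -2; -2 ≠ -1 — holds  (d = -1)
x = 3: LHS = 3² - 3·3 = 0; 0 ≠ -1 — holds  (d = 1)
Away from these crossings d keeps a constant sign, and checking every integer in [-1000, 1000] confirms d ≠ 0 throughout. Hence the two sides are never equal, so the relation holds for every integer in [-1000, 1000].

Only (A) has a counterexample.

Answer: A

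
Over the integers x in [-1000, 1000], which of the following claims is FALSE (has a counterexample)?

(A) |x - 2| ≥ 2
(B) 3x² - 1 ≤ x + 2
(A) x = 1: LHS = |1 - 2| = |-1| = 1; 1 ≥ 2 — FAILS
(B) x = -1: LHS = 3·(-1)² - 1 = 2, RHS = (-1) + 2 = 1; 2 ≤ 1 — FAILS

Answer: Both A and B are false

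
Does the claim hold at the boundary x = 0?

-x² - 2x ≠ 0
x = 0: LHS = -0² - 2·0 = 0; 0 ≠ 0 — FAILS

The relation fails at x = 0, so x = 0 is a counterexample.

Answer: No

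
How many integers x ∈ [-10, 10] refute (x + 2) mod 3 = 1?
Counterexamples in [-10, 10]: {-9, -8, -6, -5, -3, -2, 0, 1, 3, 4, 6, 7, 9, 10}.

Counting them gives 14 values.

Answer: 14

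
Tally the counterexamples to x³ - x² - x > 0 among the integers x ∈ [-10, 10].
Counterexamples in [-10, 10]: {-10, -9, -8, -7, -6, -5, -4, -3, -2, -1, 0, 1}.

Counting them gives 12 values.

Answer: 12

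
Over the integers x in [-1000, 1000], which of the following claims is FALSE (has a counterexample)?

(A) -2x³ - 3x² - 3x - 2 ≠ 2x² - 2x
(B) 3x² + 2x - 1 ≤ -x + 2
(A) Track d = LHS − RHS over the integers in [-1000, 1000]. Equality would need d = 0, but d changes sign only between consecutive integers, jumping over 0:
x = -3: LHS = -2·(-3)³ - 3·(-3)² - 3·(-3) - 2 = 34, RHS = 2·(-3)² - 2·(-3) = 24; 34 ≠ 24 — holds  (d = 10)
x = -2: LHS = -2·(-2)³ - 3·(-2)² - 3·(-2) - 2 = 8, RHS = 2·(-2)² - 2·(-2) = 12; 8 ≠ 12 — holds  (d = -4)
Away from these crossings d keeps a constant sign, and checking every integer in [-1000, 1000] confirms d ≠ 0 throughout. Hence the two sides are never equal, so the relation holds for every integer in [-1000, 1000].

(B) x = 1: LHS = 3·1² + 2·1 - 1 = 4, RHS = -1 + 2 = 1; 4 ≤ 1 — FAILS

Only (B) has a counterexample.

Answer: B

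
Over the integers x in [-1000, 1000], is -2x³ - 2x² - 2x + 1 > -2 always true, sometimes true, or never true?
Holds at x = 0: LHS = -2·0³ - 2·0² - 2·0 + 1 = 1; 1 > -2 — holds
Fails at x = 1: LHS = -2·1³ - 2·1² - 2·1 + 1 = -5; -5 > -2 — FAILS
It is satisfied by some integers in the range but not all.

Answer: Sometimes true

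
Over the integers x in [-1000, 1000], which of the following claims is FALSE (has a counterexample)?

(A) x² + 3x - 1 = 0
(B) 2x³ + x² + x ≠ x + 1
(A) x = 0: LHS = 0² + 3·0 - 1 = -1; -1 = 0 — FAILS

(B) Track d = LHS − RHS over the integers in [-1000, 1000]. Equality would need d = 0, but d changes sign only between consecutive integers, jumping over 0:
x = 0: LHS = 2·0³ + 0² + 0 = 0, RHS = 0 + 1 = 1; 0 ≠ 1 — holds  (d = -1)
x = 1: LHS = 2·1³ + 1² + 1 = 4, RHS = 1 + 1 = 2; 4 ≠ 2 — holds  (d = 2)
Away from these crossings d keeps a constant sign, and checking every integer in [-1000, 1000] confirms d ≠ 0 throughout. Hence the two sides are never equal, so the relation holds for every integer in [-1000, 1000].

Only (A) has a counterexample.

Answer: A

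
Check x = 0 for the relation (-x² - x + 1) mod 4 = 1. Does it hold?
x = 0: LHS = (-0² - 0 + 1) mod 4 = 1 mod 4 = 1; 1 = 1 — holds

The relation is satisfied at x = 0.

Answer: Yes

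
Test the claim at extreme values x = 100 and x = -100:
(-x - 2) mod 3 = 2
x = 100: LHS = (-100 - 2) mod 3 = (-102) mod 3 = 0; 0 = 2 — FAILS
x = -100: LHS = (-(-100) - 2) mod 3 = 98 mod 3 = 2; 2 = 2 — holds

Answer: Partially: fails for x = 100, holds for x = -100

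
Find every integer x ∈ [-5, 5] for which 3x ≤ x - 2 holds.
Holds for: {-5, -4, -3, -2, -1}
Fails for: {0, 1, 2, 3, 4, 5}

Answer: {-5, -4, -3, -2, -1}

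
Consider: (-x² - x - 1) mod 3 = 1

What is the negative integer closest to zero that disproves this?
Testing negative integers from -1 downward:
x = -1: LHS = (-(-1)² - (-1) - 1) mod 3 = (-1) mod 3 = 2; 2 = 1 — FAILS  ← closest negative counterexample to 0

Answer: x = -1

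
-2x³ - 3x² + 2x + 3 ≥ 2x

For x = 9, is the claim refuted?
Substitute x = 9 into the relation:
x = 9: LHS = -2·9³ - 3·9² + 2·9 + 3 = -1680, RHS = 2·9 = 18; -1680 ≥ 18 — FAILS

Since the claim fails at x = 9, this value is a counterexample.

Answer: Yes, x = 9 is a counterexample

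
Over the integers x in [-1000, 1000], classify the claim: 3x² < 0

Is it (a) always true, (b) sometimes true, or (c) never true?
Over all integers in [-1000, 1000], LHS − RHS is smallest at x = 0, where it equals 0:
x = 0: LHS = 3·0² = 0; 0 < 0 — FAILS
At the ends of the range:
x = -1000: LHS = 3·(-1000)² = 3000000; 3000000 < 0 — FAILS
x = 1000: LHS = 3·1000² = 3000000; 3000000 < 0 — FAILS
Hence LHS − RHS is never negative, i.e. LHS ≥ RHS throughout, so the claimed relation (<) fails for every integer in [-1000, 1000].

No integer in the range satisfies it.

Answer: Never true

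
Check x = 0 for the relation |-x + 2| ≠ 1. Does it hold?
x = 0: LHS = |-0 + 2| = |2| = 2; 2 ≠ 1 — holds

The relation is satisfied at x = 0.

Answer: Yes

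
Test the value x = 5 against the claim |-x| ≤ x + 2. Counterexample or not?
Substitute x = 5 into the relation:
x = 5: LHS = |-5| = 5, RHS = 5 + 2 = 7; 5 ≤ 7 — holds

The claim holds here, so x = 5 is not a counterexample. (A counterexample exists elsewhere, e.g. x = -2.)

Answer: No, x = 5 is not a counterexample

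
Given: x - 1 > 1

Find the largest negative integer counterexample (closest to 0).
Testing negative integers from -1 downward:
x = -1: LHS = (-1) - 1 = -2; -2 > 1 — FAILS  ← closest negative counterexample to 0

Answer: x = -1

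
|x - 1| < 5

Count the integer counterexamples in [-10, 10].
Counterexamples in [-10, 10]: {-10, -9, -8, -7, -6, -5, -4, 6, 7, 8, 9, 10}.

Counting them gives 12 values.

Answer: 12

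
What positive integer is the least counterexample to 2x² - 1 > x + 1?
Testing positive integers:
x = 1: LHS = 2·1² - 1 = 1, RHS = 1 + 1 = 2; 1 > 2 — FAILS  ← smallest positive counterexample

Answer: x = 1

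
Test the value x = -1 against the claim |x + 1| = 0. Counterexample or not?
Substitute x = -1 into the relation:
x = -1: LHS = |(-1) + 1| = |0| = 0; 0 = 0 — holds

The claim holds here, so x = -1 is not a counterexample. (A counterexample exists elsewhere, e.g. x = 0.)

Answer: No, x = -1 is not a counterexample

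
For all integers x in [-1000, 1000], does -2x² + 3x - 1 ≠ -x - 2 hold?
Track d = LHS − RHS over the integers in [-1000, 1000]. Equality would need d = 0, but d changes sign only between consecutive integers, jumping over 0:
x = -1: LHS = -2·(-1)² + 3·(-1) - 1 = -6, RHS = -(-1) - 2 = -1; -6 ≠ -1 — holds  (d = -5)
x = 0: LHS = -2·0² + 3·0 - 1 = -1, RHS = -0 - 2 = -2; -1 ≠ -2 — holds  (d = 1)
x = 2: LHS = -2·2² + 3·2 - 1 = -3, RHS = -2 - 2 = -4; -3 ≠ -4 — holds  (d = 1)
x = 3: LHS = -2·3² + 3·3 - 1 = -10, RHS = -3 - 2 = -5; -10 ≠ -5 — holds  (d = -5)
Away from these crossings d keeps a constant sign, and checking every integer in [-1000, 1000] confirms d ≠ 0 throughout. Hence the two sides are never equal, so the relation holds for every integer in [-1000, 1000].

No counterexample exists.

Answer: True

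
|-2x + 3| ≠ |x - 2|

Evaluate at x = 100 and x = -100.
x = 100: LHS = |-2·100 + 3| = |-197| = 197, RHS = |100 - 2| = |98| = 98; 197 ≠ 98 — holds
x = -100: LHS = |-2·(-100) + 3| = |203| = 203, RHS = |(-100) - 2| = |-102| = 102; 203 ≠ 102 — holds

Answer: Yes, holds for both x = 100 and x = -100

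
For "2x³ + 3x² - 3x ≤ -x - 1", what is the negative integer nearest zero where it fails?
Testing negative integers from -1 downward:
x = -1: LHS = 2·(-1)³ + 3·(-1)² - 3·(-1) = 4, RHS = -(-1) - 1 = 0; 4 ≤ 0 — FAILS  ← closest negative counterexample to 0

Answer: x = -1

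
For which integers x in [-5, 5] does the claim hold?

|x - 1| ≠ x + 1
Holds for: {-5, -4, -3, -2, -1, 1, 2, 3, 4, 5}
Fails for: {0}

Answer: {-5, -4, -3, -2, -1, 1, 2, 3, 4, 5}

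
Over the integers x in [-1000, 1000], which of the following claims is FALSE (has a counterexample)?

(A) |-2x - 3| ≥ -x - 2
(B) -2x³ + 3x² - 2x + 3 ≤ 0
(A) Over all integers in [-1000, 1000], LHS − RHS is smallest at x = -2, where it equals 1:
x = -2: LHS = |-2·(-2) - 3| = |1| = 1, RHS = -(-2) - 2 = 0; 1 ≥ 0 — holds
At the ends of the range:
x = -1000: LHS = |-2·(-1000) - 3| = |1997| = 1997, RHS = -(-1000) - 2 = 998; 1997 ≥ 998 — holds
x = 1000: LHS = |-2·1000 - 3| = |-2003| = 2003, RHS = -1000 - 2 = -1002; 2003 ≥ -1002 — holds
Hence LHS − RHS is never negative, i.e. LHS ≥ RHS throughout, so the relation holds for every integer in [-1000, 1000].

(B) x = 0: LHS = -2·0³ + 3·0² - 2·0 + 3 = 3; 3 ≤ 0 — FAILS

Only (B) has a counterexample.

Answer: B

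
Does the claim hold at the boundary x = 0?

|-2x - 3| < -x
x = 0: LHS = |-2·0 - 3| = |-3| = 3, RHS = -0 = 0; 3 < 0 — FAILS

The relation fails at x = 0, so x = 0 is a counterexample.

Answer: No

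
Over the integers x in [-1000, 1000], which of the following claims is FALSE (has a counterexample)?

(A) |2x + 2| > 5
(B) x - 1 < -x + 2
(A) x = 0: LHS = |2·0 + 2| = |2| = 2; 2 > 5 — FAILS
(B) x = 2: LHS = 2 - 1 = 1, RHS = -2 + 2 = 0; 1 < 0 — FAILS

Answer: Both A and B are false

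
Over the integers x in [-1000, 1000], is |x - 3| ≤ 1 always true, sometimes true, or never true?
Holds at x = 2: LHS = |2 - 3| = |-1| = 1; 1 ≤ 1 — holds
Fails at x = 0: LHS = |0 - 3| = |-3| = 3; 3 ≤ 1 — FAILS
It is satisfied by some integers in the range but not all.

Answer: Sometimes true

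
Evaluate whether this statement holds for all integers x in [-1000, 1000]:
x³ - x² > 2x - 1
The claim fails at x = 1:
x = 1: LHS = 1³ - 1² = 0, RHS = 2·1 - 1 = 1; 0 > 1 — FAILS

Because a single integer refutes it, the statement is false.

Answer: False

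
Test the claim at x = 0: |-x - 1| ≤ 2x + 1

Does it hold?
x = 0: LHS = |-0 - 1| = |-1| = 1, RHS = 2·0 + 1 = 1; 1 ≤ 1 — holds

The relation is satisfied at x = 0.

Answer: Yes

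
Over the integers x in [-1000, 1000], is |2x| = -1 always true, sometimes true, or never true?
An absolute value is never negative, so the left side is ≥ 0 for every x, while the right side is -1. Tightest case in [-1000, 1000] is x = 0:
x = 0: LHS = |2·0| = |0| = 0; 0 = -1 — FAILS
Hence LHS − RHS is never 0, i.e. the two sides are never equal, so the claimed relation (=) fails for every integer in [-1000, 1000].

No integer in the range satisfies it.

Answer: Never true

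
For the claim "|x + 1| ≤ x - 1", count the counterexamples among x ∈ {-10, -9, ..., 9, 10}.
Counterexamples in [-10, 10]: {-10, -9, -8, -7, -6, -5, -4, -3, -2, -1, 0, 1, 2, 3, 4, 5, 6, 7, 8, 9, 10}.

Counting them gives 21 values.

Answer: 21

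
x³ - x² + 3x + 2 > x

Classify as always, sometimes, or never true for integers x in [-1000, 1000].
Holds at x = 0: LHS = 0³ - 0² + 3·0 + 2 = 2; 2 > 0 — holds
Fails at x = -1: LHS = (-1)³ - (-1)² + 3·(-1) + 2 = -3; -3 > -1 — FAILS
It is satisfied by some integers in the range but not all.

Answer: Sometimes true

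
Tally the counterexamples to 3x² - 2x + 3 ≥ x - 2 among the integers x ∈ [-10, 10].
Over all integers in [-10, 10], LHS − RHS is smallest at x = 0, where it equals 5:
x = 0: LHS = 3·0² - 2·0 + 3 = 3, RHS = 0 - 2 = -2; 3 ≥ -2 — holds
At the ends of the range:
x = -10: LHS = 3·(-10)² - 2·(-10) + 3 = 323, RHS = (-10) - 2 = -12; 323 ≥ -12 — holds
x = 10: LHS = 3·10² - 2·10 + 3 = 283, RHS = 10 - 2 = 8; 283 ≥ 8 — holds
Hence LHS − RHS is never negative, i.e. LHS ≥ RHS throughout, so the relation holds for every integer in [-10, 10].

No counterexample appears in that range.

Answer: 0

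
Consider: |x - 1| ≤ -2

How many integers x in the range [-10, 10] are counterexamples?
Counterexamples in [-10, 10]: {-10, -9, -8, -7, -6, -5, -4, -3, -2, -1, 0, 1, 2, 3, 4, 5, 6, 7, 8, 9, 10}.

Counting them gives 21 values.

Answer: 21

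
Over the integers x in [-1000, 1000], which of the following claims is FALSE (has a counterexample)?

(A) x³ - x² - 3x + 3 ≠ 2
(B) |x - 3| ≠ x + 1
(A) Track d = LHS − RHS over the integers in [-1000, 1000]. Equality would need d = 0, but d changes sign only between consecutive integers, jumping over 0:
x = -2: LHS = (-2)³ - (-2)² - 3·(-2) + 3 = -3; -3 ≠ 2 — holds  (d = -5)
x = -1: LHS = (-1)³ - (-1)² - 3·(-1) + 3 = 4; 4 ≠ 2 — holds  (d = 2)
x = 0: LHS = 0³ - 0² - 3·0 + 3 = 3; 3 ≠ 2 — holds  (d = 1)
x = 1: LHS = 1³ - 1² - 3·1 + 3 = 0; 0 ≠ 2 — holds  (d = -2)
x = 2: LHS = 2³ - 2² - 3·2 + 3 = 1; 1 ≠ 2 — holds  (d = -1)
x = 3: LHS = 3³ - 3² - 3·3 + 3 = 12; 12 ≠ 2 — holds  (d = 10)
Away from these crossings d keeps a constant sign, and checking every integer in [-1000, 1000] confirms d ≠ 0 throughout. Hence the two sides are never equal, so the relation holds for every integer in [-1000, 1000].

(B) x = 1: LHS = |1 - 3| = |-2| = 2, RHS = 1 + 1 = 2; 2 ≠ 2 — FAILS

Only (B) has a counterexample.

Answer: B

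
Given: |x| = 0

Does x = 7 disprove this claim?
Substitute x = 7 into the relation:
x = 7: LHS = |7| = 7; 7 = 0 — FAILS

Since the claim fails at x = 7, this value is a counterexample.

Answer: Yes, x = 7 is a counterexample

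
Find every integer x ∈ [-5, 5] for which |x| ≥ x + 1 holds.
Holds for: {-5, -4, -3, -2, -1}
Fails for: {0, 1, 2, 3, 4, 5}

Answer: {-5, -4, -3, -2, -1}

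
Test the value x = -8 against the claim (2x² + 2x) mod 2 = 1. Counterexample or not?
Substitute x = -8 into the relation:
x = -8: LHS = (2·(-8)² + 2·(-8)) mod 2 = 112 mod 2 = 0; 0 = 1 — FAILS

Since the claim fails at x = -8, this value is a counterexample.

Answer: Yes, x = -8 is a counterexample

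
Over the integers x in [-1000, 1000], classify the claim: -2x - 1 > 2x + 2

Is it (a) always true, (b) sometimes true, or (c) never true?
Holds at x = -1: LHS = -2·(-1) - 1 = 1, RHS = 2·(-1) + 2 = 0; 1 > 0 — holds
Fails at x = 0: LHS = -2·0 - 1 = -1, RHS = 2·0 + 2 = 2; -1 > 2 — FAILS
It is satisfied by some integers in the range but not all.

Answer: Sometimes true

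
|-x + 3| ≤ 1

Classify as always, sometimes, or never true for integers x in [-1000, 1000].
Holds at x = 2: LHS = |-2 + 3| = |1| = 1; 1 ≤ 1 — holds
Fails at x = 0: LHS = |-0 + 3| = |3| = 3; 3 ≤ 1 — FAILS
It is satisfied by some integers in the range but not all.

Answer: Sometimes true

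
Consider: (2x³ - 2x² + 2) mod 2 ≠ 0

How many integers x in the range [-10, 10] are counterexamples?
Counterexamples in [-10, 10]: {-10, -9, -8, -7, -6, -5, -4, -3, -2, -1, 0, 1, 2, 3, 4, 5, 6, 7, 8, 9, 10}.

Counting them gives 21 values.

Answer: 21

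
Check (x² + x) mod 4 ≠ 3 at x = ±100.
x = 100: LHS = (100² + 100) mod 4 = 10100 mod 4 = 0; 0 ≠ 3 — holds
x = -100: LHS = ((-100)² + (-100)) mod 4 = 9900 mod 4 = 0; 0 ≠ 3 — holds

Answer: Yes, holds for both x = 100 and x = -100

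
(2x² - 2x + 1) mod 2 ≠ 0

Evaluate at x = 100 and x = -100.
x = 100: LHS = (2·100² - 2·100 + 1) mod 2 = 19801 mod 2 = 1; 1 ≠ 0 — holds
x = -100: LHS = (2·(-100)² - 2·(-100) + 1) mod 2 = 20201 mod 2 = 1; 1 ≠ 0 — holds

Answer: Yes, holds for both x = 100 and x = -100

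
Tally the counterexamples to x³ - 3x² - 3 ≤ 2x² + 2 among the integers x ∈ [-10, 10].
Counterexamples in [-10, 10]: {6, 7, 8, 9, 10}.

Counting them gives 5 values.

Answer: 5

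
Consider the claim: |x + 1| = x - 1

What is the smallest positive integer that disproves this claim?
Testing positive integers:
x = 1: LHS = |1 + 1| = |2| = 2, RHS = 1 - 1 = 0; 2 = 0 — FAILS  ← smallest positive counterexample

Answer: x = 1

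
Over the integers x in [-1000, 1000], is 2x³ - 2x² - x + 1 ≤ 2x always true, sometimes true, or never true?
Holds at x = 1: LHS = 2·1³ - 2·1² - 1 + 1 = 0, RHS = 2·1 = 2; 0 ≤ 2 — holds
Fails at x = 0: LHS = 2·0³ - 2·0² - 0 + 1 = 1, RHS = 2·0 = 0; 1 ≤ 0 — FAILS
It is satisfied by some integers in the range but not all.

Answer: Sometimes true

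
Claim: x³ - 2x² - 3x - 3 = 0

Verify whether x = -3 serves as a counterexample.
Substitute x = -3 into the relation:
x = -3: LHS = (-3)³ - 2·(-3)² - 3·(-3) - 3 = -39; -39 = 0 — FAILS

Since the claim fails at x = -3, this value is a counterexample.

Answer: Yes, x = -3 is a counterexample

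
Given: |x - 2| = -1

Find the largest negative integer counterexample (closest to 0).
Testing negative integers from -1 downward:
x = -1: LHS = |(-1) - 2| = |-3| = 3; 3 = -1 — FAILS  ← closest negative counterexample to 0

Answer: x = -1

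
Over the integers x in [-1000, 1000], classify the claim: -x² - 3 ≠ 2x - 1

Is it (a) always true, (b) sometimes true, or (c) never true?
Over all integers in [-1000, 1000], LHS − RHS is always negative; it is closest to 0 at x = -1, where it equals -1:
x = -1: LHS = -(-1)² - 3 = -4, RHS = 2·(-1) - 1 = -3; -4 ≠ -3 — holds
At the ends of the range:
x = -1000: LHS = -(-1000)² - 3 = -1000003, RHS = 2·(-1000) - 1 = -2001; -1000003 ≠ -2001 — holds
x = 1000: LHS = -1000² - 3 = -1000003, RHS = 2·1000 - 1 = 1999; -1000003 ≠ 1999 — holds
Hence LHS − RHS is never 0, i.e. the two sides are never equal, so the relation holds for every integer in [-1000, 1000].

No counterexample exists.

Answer: Always true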